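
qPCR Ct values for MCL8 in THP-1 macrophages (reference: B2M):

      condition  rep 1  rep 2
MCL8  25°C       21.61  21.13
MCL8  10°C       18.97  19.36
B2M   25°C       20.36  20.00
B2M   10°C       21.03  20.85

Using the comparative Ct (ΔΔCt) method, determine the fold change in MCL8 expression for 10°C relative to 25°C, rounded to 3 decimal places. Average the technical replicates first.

Mean Ct: MCL8 25°C 21.370; MCL8 10°C 19.165; B2M 25°C 20.180; B2M 10°C 20.940
ΔCt(25°C) = 21.370 − 20.180 = 1.190
ΔCt(10°C) = 19.165 − 20.940 = -1.775
ΔΔCt = -1.775 − 1.190 = -2.965
Fold change = 2^(−(-2.965)) = 2^2.965 = 7.8083

7.808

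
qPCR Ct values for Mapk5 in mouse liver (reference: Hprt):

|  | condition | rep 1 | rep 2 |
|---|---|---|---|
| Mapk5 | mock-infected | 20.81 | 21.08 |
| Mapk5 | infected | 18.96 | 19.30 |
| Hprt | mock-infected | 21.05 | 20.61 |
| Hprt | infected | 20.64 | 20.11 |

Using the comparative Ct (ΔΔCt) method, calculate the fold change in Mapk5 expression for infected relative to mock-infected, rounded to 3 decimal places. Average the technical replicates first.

2.567

Mean Ct: Mapk5 mock-infected 20.945; Mapk5 infected 19.130; Hprt mock-infected 20.830; Hprt infected 20.375
ΔCt(mock-infected) = 20.945 − 20.830 = 0.115
ΔCt(infected) = 19.130 − 20.375 = -1.245
ΔΔCt = -1.245 − 0.115 = -1.360
Fold change = 2^(−(-1.360)) = 2^1.360 = 2.5669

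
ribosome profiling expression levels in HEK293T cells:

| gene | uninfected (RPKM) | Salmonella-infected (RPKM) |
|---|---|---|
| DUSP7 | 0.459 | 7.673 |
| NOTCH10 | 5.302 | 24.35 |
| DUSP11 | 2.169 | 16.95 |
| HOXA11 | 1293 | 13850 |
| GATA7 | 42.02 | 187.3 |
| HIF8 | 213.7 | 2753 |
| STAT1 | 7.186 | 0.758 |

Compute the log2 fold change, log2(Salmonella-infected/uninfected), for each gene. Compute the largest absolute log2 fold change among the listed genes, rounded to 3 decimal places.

4.063

log2(7.673/0.459) = 4.063  (DUSP7)
log2(24.35/5.302) = 2.199  (NOTCH10)
log2(16.95/2.169) = 2.966  (DUSP11)
log2(13850/1293) = 3.421  (HOXA11)
log2(187.3/42.02) = 2.156  (GATA7)
log2(2753/213.7) = 3.687  (HIF8)
log2(0.758/7.186) = -3.245  (STAT1)
The largest magnitude belongs to DUSP7.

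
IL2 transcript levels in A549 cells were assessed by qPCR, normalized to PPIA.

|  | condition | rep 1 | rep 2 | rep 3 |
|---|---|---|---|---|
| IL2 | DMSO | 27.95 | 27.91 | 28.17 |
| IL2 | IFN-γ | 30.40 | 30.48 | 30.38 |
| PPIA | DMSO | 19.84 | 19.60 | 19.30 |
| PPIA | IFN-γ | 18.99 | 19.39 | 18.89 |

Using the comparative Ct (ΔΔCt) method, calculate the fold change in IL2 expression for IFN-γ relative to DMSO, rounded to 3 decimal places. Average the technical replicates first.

0.134

Mean Ct: IL2 DMSO 28.010; IL2 IFN-γ 30.420; PPIA DMSO 19.580; PPIA IFN-γ 19.090
ΔCt(DMSO) = 28.010 − 19.580 = 8.430
ΔCt(IFN-γ) = 30.420 − 19.090 = 11.330
ΔΔCt = 11.330 − 8.430 = 2.900
Fold change = 2^(−2.900) = 0.1340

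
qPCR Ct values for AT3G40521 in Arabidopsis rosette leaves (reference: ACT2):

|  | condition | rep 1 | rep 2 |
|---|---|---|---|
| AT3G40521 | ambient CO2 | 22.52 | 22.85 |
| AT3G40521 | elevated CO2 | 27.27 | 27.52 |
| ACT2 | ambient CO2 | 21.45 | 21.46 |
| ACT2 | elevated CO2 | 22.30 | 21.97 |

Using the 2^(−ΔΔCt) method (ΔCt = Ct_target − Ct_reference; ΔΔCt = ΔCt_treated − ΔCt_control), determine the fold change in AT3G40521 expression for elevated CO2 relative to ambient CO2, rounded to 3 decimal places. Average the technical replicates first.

Mean Ct: AT3G40521 ambient CO2 22.685; AT3G40521 elevated CO2 27.395; ACT2 ambient CO2 21.455; ACT2 elevated CO2 22.135
ΔCt(ambient CO2) = 22.685 − 21.455 = 1.230
ΔCt(elevated CO2) = 27.395 − 22.135 = 5.260
ΔΔCt = 5.260 − 1.230 = 4.030
Fold change = 2^(−4.030) = 0.0612

0.061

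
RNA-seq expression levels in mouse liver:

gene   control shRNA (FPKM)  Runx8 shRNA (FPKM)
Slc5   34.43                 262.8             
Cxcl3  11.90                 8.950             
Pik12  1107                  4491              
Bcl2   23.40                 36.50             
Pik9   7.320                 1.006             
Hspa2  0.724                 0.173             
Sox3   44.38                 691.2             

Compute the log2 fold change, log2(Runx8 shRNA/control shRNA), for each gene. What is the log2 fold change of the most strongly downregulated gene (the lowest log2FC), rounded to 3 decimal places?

-2.863

log2(262.8/34.43) = 2.932  (Slc5)
log2(8.950/11.90) = -0.411  (Cxcl3)
log2(4491/1107) = 2.020  (Pik12)
log2(36.50/23.40) = 0.641  (Bcl2)
log2(1.006/7.320) = -2.863  (Pik9)
log2(0.173/0.724) = -2.065  (Hspa2)
log2(691.2/44.38) = 3.961  (Sox3)
Pik9 is most strongly downregulated.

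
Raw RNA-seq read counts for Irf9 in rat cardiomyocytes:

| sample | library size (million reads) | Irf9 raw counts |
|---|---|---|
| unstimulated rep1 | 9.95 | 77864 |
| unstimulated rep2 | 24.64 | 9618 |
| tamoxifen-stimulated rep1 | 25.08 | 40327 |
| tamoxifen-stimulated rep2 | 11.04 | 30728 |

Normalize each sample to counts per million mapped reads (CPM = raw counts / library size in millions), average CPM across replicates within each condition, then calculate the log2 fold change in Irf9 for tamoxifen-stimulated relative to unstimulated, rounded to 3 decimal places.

CPM(unstimulated rep1) = 77864 / 9.95 = 7825.5276
CPM(unstimulated rep2) = 9618 / 24.64 = 390.3409
CPM(tamoxifen-stimulated rep1) = 40327 / 25.08 = 1607.9346
CPM(tamoxifen-stimulated rep2) = 30728 / 11.04 = 2783.3333
mean CPM(unstimulated) = 4107.9343; mean CPM(tamoxifen-stimulated) = 2195.6340
Fold change = 2195.6340 / 4107.9343 = 0.53449
log2(0.53449) = -0.9038

-0.904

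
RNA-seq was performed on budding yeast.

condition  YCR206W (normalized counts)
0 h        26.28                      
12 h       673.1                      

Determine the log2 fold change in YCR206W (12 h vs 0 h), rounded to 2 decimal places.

4.68

Fold change = 673.1 / 26.28 = 25.6126
log2(25.6126) = 4.679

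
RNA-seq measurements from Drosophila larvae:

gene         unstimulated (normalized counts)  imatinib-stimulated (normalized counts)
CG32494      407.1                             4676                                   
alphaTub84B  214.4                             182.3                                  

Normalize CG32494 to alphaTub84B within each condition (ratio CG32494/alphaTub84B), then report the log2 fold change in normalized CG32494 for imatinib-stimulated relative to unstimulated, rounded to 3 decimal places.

3.756

CG32494/alphaTub84B (unstimulated) = 407.1 / 214.4 = 1.8988
CG32494/alphaTub84B (imatinib-stimulated) = 4676 / 182.3 = 25.65
Fold change = 25.65 / 1.8988 = 13.5086
log2(13.5086) = 3.7558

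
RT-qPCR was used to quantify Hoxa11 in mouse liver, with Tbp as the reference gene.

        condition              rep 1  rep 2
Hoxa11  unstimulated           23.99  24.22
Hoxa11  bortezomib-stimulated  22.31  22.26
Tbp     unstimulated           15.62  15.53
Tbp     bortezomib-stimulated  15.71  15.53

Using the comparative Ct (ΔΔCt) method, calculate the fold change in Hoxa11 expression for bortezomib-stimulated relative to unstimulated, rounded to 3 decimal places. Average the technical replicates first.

3.643

Mean Ct: Hoxa11 unstimulated 24.105; Hoxa11 bortezomib-stimulated 22.285; Tbp unstimulated 15.575; Tbp bortezomib-stimulated 15.620
ΔCt(unstimulated) = 24.105 − 15.575 = 8.530
ΔCt(bortezomib-stimulated) = 22.285 − 15.620 = 6.665
ΔΔCt = 6.665 − 8.530 = -1.865
Fold change = 2^(−(-1.865)) = 2^1.865 = 3.6427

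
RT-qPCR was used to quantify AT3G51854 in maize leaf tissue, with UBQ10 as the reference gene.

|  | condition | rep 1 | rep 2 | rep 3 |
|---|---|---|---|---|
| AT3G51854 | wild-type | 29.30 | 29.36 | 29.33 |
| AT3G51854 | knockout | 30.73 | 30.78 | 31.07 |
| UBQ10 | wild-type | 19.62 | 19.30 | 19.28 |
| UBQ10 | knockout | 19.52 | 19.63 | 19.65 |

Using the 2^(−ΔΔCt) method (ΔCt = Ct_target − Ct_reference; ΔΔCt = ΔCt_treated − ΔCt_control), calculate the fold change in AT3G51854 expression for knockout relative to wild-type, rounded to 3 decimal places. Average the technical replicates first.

Mean Ct: AT3G51854 wild-type 29.330; AT3G51854 knockout 30.860; UBQ10 wild-type 19.400; UBQ10 knockout 19.600
ΔCt(wild-type) = 29.330 − 19.400 = 9.930
ΔCt(knockout) = 30.860 − 19.600 = 11.260
ΔΔCt = 11.260 − 9.930 = 1.330
Fold change = 2^(−1.330) = 0.3978

0.398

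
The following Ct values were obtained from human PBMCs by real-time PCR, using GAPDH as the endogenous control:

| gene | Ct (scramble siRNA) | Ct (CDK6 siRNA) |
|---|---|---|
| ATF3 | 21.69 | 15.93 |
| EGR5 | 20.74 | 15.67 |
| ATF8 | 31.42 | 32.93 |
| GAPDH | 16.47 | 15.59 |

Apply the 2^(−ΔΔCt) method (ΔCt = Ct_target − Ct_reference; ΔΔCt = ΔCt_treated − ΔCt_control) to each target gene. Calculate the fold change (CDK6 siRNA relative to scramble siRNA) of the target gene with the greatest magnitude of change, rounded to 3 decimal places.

ATF3: ΔΔCt = (15.93−15.59) − (21.69−16.47) = 0.34 − 5.22 = -4.88; fold change = 2^4.88 = 29.446
EGR5: ΔΔCt = (15.67−15.59) − (20.74−16.47) = 0.08 − 4.27 = -4.19; fold change = 2^4.19 = 18.252
ATF8: ΔΔCt = (32.93−15.59) − (31.42−16.47) = 17.34 − 14.95 = 2.39; fold change = 2^-2.39 = 0.191
ATF3 has the largest |ΔΔCt| = 4.88.

29.446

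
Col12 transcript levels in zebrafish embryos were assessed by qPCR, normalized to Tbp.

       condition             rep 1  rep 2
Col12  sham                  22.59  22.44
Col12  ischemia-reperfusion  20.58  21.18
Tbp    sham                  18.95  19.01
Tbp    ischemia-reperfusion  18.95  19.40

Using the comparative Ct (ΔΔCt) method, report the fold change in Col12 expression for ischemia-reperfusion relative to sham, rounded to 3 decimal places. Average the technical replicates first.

3.555

Mean Ct: Col12 sham 22.515; Col12 ischemia-reperfusion 20.880; Tbp sham 18.980; Tbp ischemia-reperfusion 19.175
ΔCt(sham) = 22.515 − 18.980 = 3.535
ΔCt(ischemia-reperfusion) = 20.880 − 19.175 = 1.705
ΔΔCt = 1.705 − 3.535 = -1.830
Fold change = 2^(−(-1.830)) = 2^1.830 = 3.5554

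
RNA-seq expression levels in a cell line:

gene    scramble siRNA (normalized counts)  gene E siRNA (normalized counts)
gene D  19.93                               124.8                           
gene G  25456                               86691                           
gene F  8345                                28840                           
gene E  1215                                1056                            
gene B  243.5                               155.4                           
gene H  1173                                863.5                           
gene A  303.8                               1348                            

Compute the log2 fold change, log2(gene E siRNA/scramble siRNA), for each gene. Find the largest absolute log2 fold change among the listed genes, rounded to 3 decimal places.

log2(124.8/19.93) = 2.647  (gene D)
log2(86691/25456) = 1.768  (gene G)
log2(28840/8345) = 1.789  (gene F)
log2(1056/1215) = -0.202  (gene E)
log2(155.4/243.5) = -0.648  (gene B)
log2(863.5/1173) = -0.442  (gene H)
log2(1348/303.8) = 2.150  (gene A)
The largest magnitude belongs to gene D.

2.647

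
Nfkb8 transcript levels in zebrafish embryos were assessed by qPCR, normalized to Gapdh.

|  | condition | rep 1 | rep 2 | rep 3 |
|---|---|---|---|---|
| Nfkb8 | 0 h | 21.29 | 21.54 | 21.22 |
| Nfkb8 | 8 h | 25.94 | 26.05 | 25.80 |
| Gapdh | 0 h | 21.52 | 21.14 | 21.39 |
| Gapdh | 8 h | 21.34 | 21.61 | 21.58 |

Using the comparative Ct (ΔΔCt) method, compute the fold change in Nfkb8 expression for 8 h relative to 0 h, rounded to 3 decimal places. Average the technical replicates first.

Mean Ct: Nfkb8 0 h 21.350; Nfkb8 8 h 25.930; Gapdh 0 h 21.350; Gapdh 8 h 21.510
ΔCt(0 h) = 21.350 − 21.350 = 0.000
ΔCt(8 h) = 25.930 − 21.510 = 4.420
ΔΔCt = 4.420 − 0.000 = 4.420
Fold change = 2^(−4.420) = 0.0467

0.047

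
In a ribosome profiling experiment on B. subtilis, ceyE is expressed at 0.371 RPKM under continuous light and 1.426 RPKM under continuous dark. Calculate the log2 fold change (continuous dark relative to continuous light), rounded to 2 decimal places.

Fold change = 1.426 / 0.371 = 3.8437
log2(3.8437) = 1.942

1.94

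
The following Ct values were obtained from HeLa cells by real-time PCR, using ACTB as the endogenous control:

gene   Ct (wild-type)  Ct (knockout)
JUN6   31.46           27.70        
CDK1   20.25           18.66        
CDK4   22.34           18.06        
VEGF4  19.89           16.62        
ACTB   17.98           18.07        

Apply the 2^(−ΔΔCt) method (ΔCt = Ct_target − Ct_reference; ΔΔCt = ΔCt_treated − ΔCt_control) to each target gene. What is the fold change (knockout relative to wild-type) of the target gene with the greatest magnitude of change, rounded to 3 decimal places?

20.678

JUN6: ΔΔCt = (27.70−18.07) − (31.46−17.98) = 9.63 − 13.48 = -3.85; fold change = 2^3.85 = 14.420
CDK1: ΔΔCt = (18.66−18.07) − (20.25−17.98) = 0.59 − 2.27 = -1.68; fold change = 2^1.68 = 3.204
CDK4: ΔΔCt = (18.06−18.07) − (22.34−17.98) = -0.01 − 4.36 = -4.37; fold change = 2^4.37 = 20.678
VEGF4: ΔΔCt = (16.62−18.07) − (19.89−17.98) = -1.45 − 1.91 = -3.36; fold change = 2^3.36 = 10.267
CDK4 has the largest |ΔΔCt| = 4.37.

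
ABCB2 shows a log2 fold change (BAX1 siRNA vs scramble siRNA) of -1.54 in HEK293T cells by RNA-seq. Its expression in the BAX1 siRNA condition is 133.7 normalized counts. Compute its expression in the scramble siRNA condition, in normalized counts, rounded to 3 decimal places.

Fold change = 2^(-1.54) = 0.3439
scramble siRNA expression = 133.7 / 0.3439 = 388.792

388.792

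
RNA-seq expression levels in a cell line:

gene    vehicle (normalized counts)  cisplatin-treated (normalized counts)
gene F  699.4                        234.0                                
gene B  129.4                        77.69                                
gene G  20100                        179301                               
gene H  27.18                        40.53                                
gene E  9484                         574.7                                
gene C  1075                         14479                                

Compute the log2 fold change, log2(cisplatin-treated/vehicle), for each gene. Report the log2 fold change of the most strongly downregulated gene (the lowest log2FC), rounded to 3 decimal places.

-4.045

log2(234.0/699.4) = -1.580  (gene F)
log2(77.69/129.4) = -0.736  (gene B)
log2(179301/20100) = 3.157  (gene G)
log2(40.53/27.18) = 0.576  (gene H)
log2(574.7/9484) = -4.045  (gene E)
log2(14479/1075) = 3.752  (gene C)
gene E is most strongly downregulated.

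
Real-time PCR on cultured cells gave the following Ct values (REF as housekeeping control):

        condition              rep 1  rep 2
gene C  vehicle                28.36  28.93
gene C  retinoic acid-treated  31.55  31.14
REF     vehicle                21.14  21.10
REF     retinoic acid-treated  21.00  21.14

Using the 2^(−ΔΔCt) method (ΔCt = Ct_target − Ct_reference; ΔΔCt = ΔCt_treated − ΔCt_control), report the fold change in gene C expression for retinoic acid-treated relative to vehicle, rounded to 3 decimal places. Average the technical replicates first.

Mean Ct: gene C vehicle 28.645; gene C retinoic acid-treated 31.345; REF vehicle 21.120; REF retinoic acid-treated 21.070
ΔCt(vehicle) = 28.645 − 21.120 = 7.525
ΔCt(retinoic acid-treated) = 31.345 − 21.070 = 10.275
ΔΔCt = 10.275 − 7.525 = 2.750
Fold change = 2^(−2.750) = 0.1487

0.149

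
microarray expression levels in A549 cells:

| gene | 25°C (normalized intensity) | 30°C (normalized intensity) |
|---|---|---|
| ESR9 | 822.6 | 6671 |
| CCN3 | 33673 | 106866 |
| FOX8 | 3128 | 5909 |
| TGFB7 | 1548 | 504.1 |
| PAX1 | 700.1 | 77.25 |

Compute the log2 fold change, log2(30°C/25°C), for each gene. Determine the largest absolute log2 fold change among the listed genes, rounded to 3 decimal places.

3.180

log2(6671/822.6) = 3.020  (ESR9)
log2(106866/33673) = 1.666  (CCN3)
log2(5909/3128) = 0.918  (FOX8)
log2(504.1/1548) = -1.619  (TGFB7)
log2(77.25/700.1) = -3.180  (PAX1)
The largest magnitude belongs to PAX1.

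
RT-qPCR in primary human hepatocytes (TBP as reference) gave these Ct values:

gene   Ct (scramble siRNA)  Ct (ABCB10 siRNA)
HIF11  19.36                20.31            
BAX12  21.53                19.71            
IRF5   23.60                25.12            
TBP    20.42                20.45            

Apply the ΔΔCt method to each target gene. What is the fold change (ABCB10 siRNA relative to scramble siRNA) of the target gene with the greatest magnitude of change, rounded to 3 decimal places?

3.605

HIF11: ΔΔCt = (20.31−20.45) − (19.36−20.42) = -0.14 − (-1.06) = 0.92; fold change = 2^-0.92 = 0.529
BAX12: ΔΔCt = (19.71−20.45) − (21.53−20.42) = -0.74 − 1.11 = -1.85; fold change = 2^1.85 = 3.605
IRF5: ΔΔCt = (25.12−20.45) − (23.60−20.42) = 4.67 − 3.18 = 1.49; fold change = 2^-1.49 = 0.356
BAX12 has the largest |ΔΔCt| = 1.85.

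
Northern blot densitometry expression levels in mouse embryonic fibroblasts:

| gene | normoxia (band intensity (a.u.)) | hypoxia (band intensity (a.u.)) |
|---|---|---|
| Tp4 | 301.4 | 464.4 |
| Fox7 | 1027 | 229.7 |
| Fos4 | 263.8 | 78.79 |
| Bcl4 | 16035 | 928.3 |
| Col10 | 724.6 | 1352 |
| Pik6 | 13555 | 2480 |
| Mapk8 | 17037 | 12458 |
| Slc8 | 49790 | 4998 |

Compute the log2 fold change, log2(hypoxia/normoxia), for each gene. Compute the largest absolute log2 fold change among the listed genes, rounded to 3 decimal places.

4.110

log2(464.4/301.4) = 0.624  (Tp4)
log2(229.7/1027) = -2.161  (Fox7)
log2(78.79/263.8) = -1.743  (Fos4)
log2(928.3/16035) = -4.110  (Bcl4)
log2(1352/724.6) = 0.900  (Col10)
log2(2480/13555) = -2.450  (Pik6)
log2(12458/17037) = -0.452  (Mapk8)
log2(4998/49790) = -3.316  (Slc8)
The largest magnitude belongs to Bcl4.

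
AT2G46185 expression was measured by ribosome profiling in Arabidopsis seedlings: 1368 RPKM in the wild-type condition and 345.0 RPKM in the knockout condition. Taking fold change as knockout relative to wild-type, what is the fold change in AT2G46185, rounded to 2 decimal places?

Fold change = 345.0 / 1368 = 0.252
AT2G46185 is downregulated.

0.25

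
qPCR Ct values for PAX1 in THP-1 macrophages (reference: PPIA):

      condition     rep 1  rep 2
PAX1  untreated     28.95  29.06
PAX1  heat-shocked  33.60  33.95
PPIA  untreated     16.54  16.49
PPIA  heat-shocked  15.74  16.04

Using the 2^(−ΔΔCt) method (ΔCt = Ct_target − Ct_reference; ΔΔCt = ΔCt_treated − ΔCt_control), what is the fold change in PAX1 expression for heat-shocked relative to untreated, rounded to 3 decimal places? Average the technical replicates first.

Mean Ct: PAX1 untreated 29.005; PAX1 heat-shocked 33.775; PPIA untreated 16.515; PPIA heat-shocked 15.890
ΔCt(untreated) = 29.005 − 16.515 = 12.490
ΔCt(heat-shocked) = 33.775 − 15.890 = 17.885
ΔΔCt = 17.885 − 12.490 = 5.395
Fold change = 2^(−5.395) = 0.0238

0.024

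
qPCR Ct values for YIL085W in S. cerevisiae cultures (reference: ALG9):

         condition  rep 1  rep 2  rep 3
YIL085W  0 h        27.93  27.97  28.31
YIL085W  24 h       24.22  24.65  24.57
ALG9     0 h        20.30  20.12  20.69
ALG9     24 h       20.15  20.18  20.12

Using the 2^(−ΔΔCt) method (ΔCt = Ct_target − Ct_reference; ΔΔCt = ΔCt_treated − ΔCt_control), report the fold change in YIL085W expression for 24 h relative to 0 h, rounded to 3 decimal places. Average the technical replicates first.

Mean Ct: YIL085W 0 h 28.070; YIL085W 24 h 24.480; ALG9 0 h 20.370; ALG9 24 h 20.150
ΔCt(0 h) = 28.070 − 20.370 = 7.700
ΔCt(24 h) = 24.480 − 20.150 = 4.330
ΔΔCt = 4.330 − 7.700 = -3.370
Fold change = 2^(−(-3.370)) = 2^3.370 = 10.3388

10.339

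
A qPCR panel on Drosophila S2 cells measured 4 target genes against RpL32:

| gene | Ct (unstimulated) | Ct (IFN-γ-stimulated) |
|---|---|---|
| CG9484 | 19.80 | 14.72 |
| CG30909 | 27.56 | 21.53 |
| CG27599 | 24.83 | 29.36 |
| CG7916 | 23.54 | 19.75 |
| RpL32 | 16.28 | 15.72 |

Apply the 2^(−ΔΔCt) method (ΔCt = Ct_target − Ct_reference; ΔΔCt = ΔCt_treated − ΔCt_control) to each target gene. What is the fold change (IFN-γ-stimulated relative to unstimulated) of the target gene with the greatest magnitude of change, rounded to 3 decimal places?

CG9484: ΔΔCt = (14.72−15.72) − (19.80−16.28) = -1.00 − 3.52 = -4.52; fold change = 2^4.52 = 22.943
CG30909: ΔΔCt = (21.53−15.72) − (27.56−16.28) = 5.81 − 11.28 = -5.47; fold change = 2^5.47 = 44.324
CG27599: ΔΔCt = (29.36−15.72) − (24.83−16.28) = 13.64 − 8.55 = 5.09; fold change = 2^-5.09 = 0.029
CG7916: ΔΔCt = (19.75−15.72) − (23.54−16.28) = 4.03 − 7.26 = -3.23; fold change = 2^3.23 = 9.383
CG30909 has the largest |ΔΔCt| = 5.47.

44.324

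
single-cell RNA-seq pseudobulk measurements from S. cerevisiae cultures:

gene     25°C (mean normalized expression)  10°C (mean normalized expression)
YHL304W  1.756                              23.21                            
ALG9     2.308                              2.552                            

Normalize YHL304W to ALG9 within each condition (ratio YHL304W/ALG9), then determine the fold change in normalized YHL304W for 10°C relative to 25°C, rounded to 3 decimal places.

11.954

YHL304W/ALG9 (25°C) = 1.756 / 2.308 = 0.76083
YHL304W/ALG9 (10°C) = 23.21 / 2.552 = 9.0948
Fold change = 9.0948 / 0.76083 = 11.9538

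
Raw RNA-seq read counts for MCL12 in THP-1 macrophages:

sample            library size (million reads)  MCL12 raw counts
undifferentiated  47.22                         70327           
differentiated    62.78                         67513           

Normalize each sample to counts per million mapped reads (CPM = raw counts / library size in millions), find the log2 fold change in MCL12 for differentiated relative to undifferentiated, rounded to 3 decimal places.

CPM(undifferentiated) = 70327 / 47.22 = 1489.3477
CPM(differentiated) = 67513 / 62.78 = 1075.3903
Fold change = 1075.3903 / 1489.3477 = 0.72205
log2(0.72205) = -0.4698

-0.470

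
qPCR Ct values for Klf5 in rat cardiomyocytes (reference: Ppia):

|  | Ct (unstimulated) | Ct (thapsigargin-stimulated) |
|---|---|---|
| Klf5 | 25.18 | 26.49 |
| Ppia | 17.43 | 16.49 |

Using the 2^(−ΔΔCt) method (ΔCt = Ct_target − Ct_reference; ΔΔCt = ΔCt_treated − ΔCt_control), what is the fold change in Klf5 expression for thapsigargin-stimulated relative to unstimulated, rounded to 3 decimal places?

ΔCt(unstimulated) = 25.180 − 17.430 = 7.750
ΔCt(thapsigargin-stimulated) = 26.490 − 16.490 = 10.000
ΔΔCt = 10.000 − 7.750 = 2.250
Fold change = 2^(−2.250) = 0.2102

0.210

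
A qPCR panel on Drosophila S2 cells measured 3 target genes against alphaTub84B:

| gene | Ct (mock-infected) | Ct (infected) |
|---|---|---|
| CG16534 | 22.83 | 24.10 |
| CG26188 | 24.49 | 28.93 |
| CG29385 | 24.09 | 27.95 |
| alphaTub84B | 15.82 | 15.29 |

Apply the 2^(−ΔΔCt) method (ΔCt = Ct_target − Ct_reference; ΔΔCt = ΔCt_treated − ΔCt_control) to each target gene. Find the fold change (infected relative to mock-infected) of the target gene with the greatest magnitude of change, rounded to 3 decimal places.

CG16534: ΔΔCt = (24.10−15.29) − (22.83−15.82) = 8.81 − 7.01 = 1.80; fold change = 2^-1.80 = 0.287
CG26188: ΔΔCt = (28.93−15.29) − (24.49−15.82) = 13.64 − 8.67 = 4.97; fold change = 2^-4.97 = 0.032
CG29385: ΔΔCt = (27.95−15.29) − (24.09−15.82) = 12.66 − 8.27 = 4.39; fold change = 2^-4.39 = 0.048
CG26188 has the largest |ΔΔCt| = 4.97.

0.032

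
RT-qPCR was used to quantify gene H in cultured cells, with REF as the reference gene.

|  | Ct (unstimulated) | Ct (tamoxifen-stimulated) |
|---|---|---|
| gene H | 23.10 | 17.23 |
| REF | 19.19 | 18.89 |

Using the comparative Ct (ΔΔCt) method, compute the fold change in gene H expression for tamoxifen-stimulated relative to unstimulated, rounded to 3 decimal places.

47.505

ΔCt(unstimulated) = 23.100 − 19.190 = 3.910
ΔCt(tamoxifen-stimulated) = 17.230 − 18.890 = -1.660
ΔΔCt = -1.660 − 3.910 = -5.570
Fold change = 2^(−(-5.570)) = 2^5.570 = 47.5048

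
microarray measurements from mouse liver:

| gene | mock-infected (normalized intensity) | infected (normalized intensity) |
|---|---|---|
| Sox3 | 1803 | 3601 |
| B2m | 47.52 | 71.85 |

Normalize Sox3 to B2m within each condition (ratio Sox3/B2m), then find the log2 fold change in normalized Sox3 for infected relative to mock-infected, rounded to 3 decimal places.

0.402

Sox3/B2m (mock-infected) = 1803 / 47.52 = 37.942
Sox3/B2m (infected) = 3601 / 71.85 = 50.118
Fold change = 50.118 / 37.942 = 1.3209
log2(1.3209) = 0.4015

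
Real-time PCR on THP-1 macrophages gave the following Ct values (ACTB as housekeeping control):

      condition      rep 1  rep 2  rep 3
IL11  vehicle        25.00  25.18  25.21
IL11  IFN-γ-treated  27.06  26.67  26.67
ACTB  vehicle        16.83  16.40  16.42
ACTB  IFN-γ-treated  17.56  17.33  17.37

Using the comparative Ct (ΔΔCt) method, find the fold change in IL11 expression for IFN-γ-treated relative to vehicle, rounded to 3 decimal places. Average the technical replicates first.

Mean Ct: IL11 vehicle 25.130; IL11 IFN-γ-treated 26.800; ACTB vehicle 16.550; ACTB IFN-γ-treated 17.420
ΔCt(vehicle) = 25.130 − 16.550 = 8.580
ΔCt(IFN-γ-treated) = 26.800 − 17.420 = 9.380
ΔΔCt = 9.380 − 8.580 = 0.800
Fold change = 2^(−0.800) = 0.5743

0.574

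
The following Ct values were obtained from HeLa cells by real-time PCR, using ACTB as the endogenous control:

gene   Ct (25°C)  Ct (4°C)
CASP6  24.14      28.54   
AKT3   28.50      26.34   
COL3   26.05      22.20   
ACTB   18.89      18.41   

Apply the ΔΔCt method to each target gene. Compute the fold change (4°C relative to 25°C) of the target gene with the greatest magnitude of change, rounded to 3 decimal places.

CASP6: ΔΔCt = (28.54−18.41) − (24.14−18.89) = 10.13 − 5.25 = 4.88; fold change = 2^-4.88 = 0.034
AKT3: ΔΔCt = (26.34−18.41) − (28.50−18.89) = 7.93 − 9.61 = -1.68; fold change = 2^1.68 = 3.204
COL3: ΔΔCt = (22.20−18.41) − (26.05−18.89) = 3.79 − 7.16 = -3.37; fold change = 2^3.37 = 10.339
CASP6 has the largest |ΔΔCt| = 4.88.

0.034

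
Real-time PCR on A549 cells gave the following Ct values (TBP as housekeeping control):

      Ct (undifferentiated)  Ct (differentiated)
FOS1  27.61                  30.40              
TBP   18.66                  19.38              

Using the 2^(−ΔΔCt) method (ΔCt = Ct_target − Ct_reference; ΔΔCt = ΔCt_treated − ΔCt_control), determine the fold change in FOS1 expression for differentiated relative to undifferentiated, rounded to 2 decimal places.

ΔCt(undifferentiated) = 27.610 − 18.660 = 8.950
ΔCt(differentiated) = 30.400 − 19.380 = 11.020
ΔΔCt = 11.020 − 8.950 = 2.070
Fold change = 2^(−2.070) = 0.238

0.24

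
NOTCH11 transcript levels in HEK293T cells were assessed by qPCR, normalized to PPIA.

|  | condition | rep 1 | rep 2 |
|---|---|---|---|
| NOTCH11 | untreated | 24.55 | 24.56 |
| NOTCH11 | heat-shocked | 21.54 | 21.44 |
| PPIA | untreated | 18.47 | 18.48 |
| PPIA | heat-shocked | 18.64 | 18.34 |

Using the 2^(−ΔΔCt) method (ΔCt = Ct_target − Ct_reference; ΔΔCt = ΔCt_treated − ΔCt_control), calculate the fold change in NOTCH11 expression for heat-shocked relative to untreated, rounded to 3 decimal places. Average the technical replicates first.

8.456

Mean Ct: NOTCH11 untreated 24.555; NOTCH11 heat-shocked 21.490; PPIA untreated 18.475; PPIA heat-shocked 18.490
ΔCt(untreated) = 24.555 − 18.475 = 6.080
ΔCt(heat-shocked) = 21.490 − 18.490 = 3.000
ΔΔCt = 3.000 − 6.080 = -3.080
Fold change = 2^(−(-3.080)) = 2^3.080 = 8.4561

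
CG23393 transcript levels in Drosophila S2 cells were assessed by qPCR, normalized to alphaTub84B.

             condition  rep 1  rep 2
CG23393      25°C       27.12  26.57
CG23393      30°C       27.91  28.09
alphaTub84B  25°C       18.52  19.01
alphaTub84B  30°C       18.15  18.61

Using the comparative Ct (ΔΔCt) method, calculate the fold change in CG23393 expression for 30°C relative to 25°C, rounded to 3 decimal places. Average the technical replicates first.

Mean Ct: CG23393 25°C 26.845; CG23393 30°C 28.000; alphaTub84B 25°C 18.765; alphaTub84B 30°C 18.380
ΔCt(25°C) = 26.845 − 18.765 = 8.080
ΔCt(30°C) = 28.000 − 18.380 = 9.620
ΔΔCt = 9.620 − 8.080 = 1.540
Fold change = 2^(−1.540) = 0.3439

0.344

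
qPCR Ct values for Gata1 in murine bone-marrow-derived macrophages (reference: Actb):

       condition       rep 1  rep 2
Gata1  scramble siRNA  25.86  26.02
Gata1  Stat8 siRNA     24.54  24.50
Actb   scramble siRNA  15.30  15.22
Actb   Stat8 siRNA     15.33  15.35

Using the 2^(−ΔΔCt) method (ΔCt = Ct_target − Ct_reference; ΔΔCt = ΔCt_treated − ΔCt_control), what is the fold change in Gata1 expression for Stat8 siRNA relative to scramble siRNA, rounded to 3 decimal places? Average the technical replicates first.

2.828

Mean Ct: Gata1 scramble siRNA 25.940; Gata1 Stat8 siRNA 24.520; Actb scramble siRNA 15.260; Actb Stat8 siRNA 15.340
ΔCt(scramble siRNA) = 25.940 − 15.260 = 10.680
ΔCt(Stat8 siRNA) = 24.520 − 15.340 = 9.180
ΔΔCt = 9.180 − 10.680 = -1.500
Fold change = 2^(−(-1.500)) = 2^1.500 = 2.8284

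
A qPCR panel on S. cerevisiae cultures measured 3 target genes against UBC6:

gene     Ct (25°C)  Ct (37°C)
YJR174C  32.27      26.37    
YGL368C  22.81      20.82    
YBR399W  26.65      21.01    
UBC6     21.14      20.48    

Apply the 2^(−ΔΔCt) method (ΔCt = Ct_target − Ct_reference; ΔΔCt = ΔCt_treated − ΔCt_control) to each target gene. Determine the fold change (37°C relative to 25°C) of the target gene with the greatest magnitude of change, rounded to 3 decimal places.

YJR174C: ΔΔCt = (26.37−20.48) − (32.27−21.14) = 5.89 − 11.13 = -5.24; fold change = 2^5.24 = 37.792
YGL368C: ΔΔCt = (20.82−20.48) − (22.81−21.14) = 0.34 − 1.67 = -1.33; fold change = 2^1.33 = 2.514
YBR399W: ΔΔCt = (21.01−20.48) − (26.65−21.14) = 0.53 − 5.51 = -4.98; fold change = 2^4.98 = 31.559
YJR174C has the largest |ΔΔCt| = 5.24.

37.792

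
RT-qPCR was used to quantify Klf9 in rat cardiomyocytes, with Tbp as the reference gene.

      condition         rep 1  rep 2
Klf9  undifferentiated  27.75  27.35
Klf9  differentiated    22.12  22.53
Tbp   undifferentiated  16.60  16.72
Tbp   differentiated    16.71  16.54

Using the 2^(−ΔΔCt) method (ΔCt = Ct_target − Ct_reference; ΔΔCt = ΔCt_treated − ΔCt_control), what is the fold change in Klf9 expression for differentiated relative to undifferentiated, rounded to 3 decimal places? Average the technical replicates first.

36.504

Mean Ct: Klf9 undifferentiated 27.550; Klf9 differentiated 22.325; Tbp undifferentiated 16.660; Tbp differentiated 16.625
ΔCt(undifferentiated) = 27.550 − 16.660 = 10.890
ΔCt(differentiated) = 22.325 − 16.625 = 5.700
ΔΔCt = 5.700 − 10.890 = -5.190
Fold change = 2^(−(-5.190)) = 2^5.190 = 36.5044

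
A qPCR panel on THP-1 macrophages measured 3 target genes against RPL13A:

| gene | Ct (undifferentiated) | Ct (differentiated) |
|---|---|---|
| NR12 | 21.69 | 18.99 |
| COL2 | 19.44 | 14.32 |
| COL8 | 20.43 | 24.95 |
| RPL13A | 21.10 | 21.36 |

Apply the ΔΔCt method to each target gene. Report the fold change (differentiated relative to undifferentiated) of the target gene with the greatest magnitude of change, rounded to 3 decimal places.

41.643

NR12: ΔΔCt = (18.99−21.36) − (21.69−21.10) = -2.37 − 0.59 = -2.96; fold change = 2^2.96 = 7.781
COL2: ΔΔCt = (14.32−21.36) − (19.44−21.10) = -7.04 − (-1.66) = -5.38; fold change = 2^5.38 = 41.643
COL8: ΔΔCt = (24.95−21.36) − (20.43−21.10) = 3.59 − (-0.67) = 4.26; fold change = 2^-4.26 = 0.052
COL2 has the largest |ΔΔCt| = 5.38.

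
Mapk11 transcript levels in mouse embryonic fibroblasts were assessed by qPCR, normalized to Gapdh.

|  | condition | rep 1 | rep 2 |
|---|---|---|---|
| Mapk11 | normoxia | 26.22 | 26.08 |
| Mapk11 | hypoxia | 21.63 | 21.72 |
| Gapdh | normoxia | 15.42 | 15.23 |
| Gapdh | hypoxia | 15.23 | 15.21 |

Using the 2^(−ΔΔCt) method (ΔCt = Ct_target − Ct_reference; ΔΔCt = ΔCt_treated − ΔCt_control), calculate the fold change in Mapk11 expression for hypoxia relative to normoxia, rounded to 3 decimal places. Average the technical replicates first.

20.678

Mean Ct: Mapk11 normoxia 26.150; Mapk11 hypoxia 21.675; Gapdh normoxia 15.325; Gapdh hypoxia 15.220
ΔCt(normoxia) = 26.150 − 15.325 = 10.825
ΔCt(hypoxia) = 21.675 − 15.220 = 6.455
ΔΔCt = 6.455 − 10.825 = -4.370
Fold change = 2^(−(-4.370)) = 2^4.370 = 20.6776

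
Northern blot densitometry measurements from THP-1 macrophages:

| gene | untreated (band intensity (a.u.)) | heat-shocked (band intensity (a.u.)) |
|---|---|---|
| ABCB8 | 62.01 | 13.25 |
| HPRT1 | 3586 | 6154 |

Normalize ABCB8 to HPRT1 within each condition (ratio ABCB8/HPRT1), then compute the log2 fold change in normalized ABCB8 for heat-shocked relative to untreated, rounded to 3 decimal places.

-3.006

ABCB8/HPRT1 (untreated) = 62.01 / 3586 = 0.017292
ABCB8/HPRT1 (heat-shocked) = 13.25 / 6154 = 0.0021531
Fold change = 0.0021531 / 0.017292 = 0.1245
log2(0.1245) = -3.0057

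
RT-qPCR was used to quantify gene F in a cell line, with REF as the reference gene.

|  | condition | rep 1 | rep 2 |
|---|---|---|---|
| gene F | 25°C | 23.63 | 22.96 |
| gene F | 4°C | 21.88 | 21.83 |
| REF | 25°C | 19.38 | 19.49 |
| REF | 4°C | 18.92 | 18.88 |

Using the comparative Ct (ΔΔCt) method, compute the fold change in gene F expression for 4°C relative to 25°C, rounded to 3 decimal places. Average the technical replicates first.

1.873

Mean Ct: gene F 25°C 23.295; gene F 4°C 21.855; REF 25°C 19.435; REF 4°C 18.900
ΔCt(25°C) = 23.295 − 19.435 = 3.860
ΔCt(4°C) = 21.855 − 18.900 = 2.955
ΔΔCt = 2.955 − 3.860 = -0.905
Fold change = 2^(−(-0.905)) = 2^0.905 = 1.8725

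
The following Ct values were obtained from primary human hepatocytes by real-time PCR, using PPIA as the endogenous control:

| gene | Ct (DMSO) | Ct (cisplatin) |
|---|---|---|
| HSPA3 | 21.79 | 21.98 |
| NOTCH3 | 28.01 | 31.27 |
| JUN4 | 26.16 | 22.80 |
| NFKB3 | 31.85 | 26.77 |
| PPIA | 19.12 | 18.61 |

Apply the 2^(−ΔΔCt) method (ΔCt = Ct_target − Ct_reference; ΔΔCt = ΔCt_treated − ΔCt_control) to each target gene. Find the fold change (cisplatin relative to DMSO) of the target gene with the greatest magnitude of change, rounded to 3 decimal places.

23.752

HSPA3: ΔΔCt = (21.98−18.61) − (21.79−19.12) = 3.37 − 2.67 = 0.70; fold change = 2^-0.70 = 0.616
NOTCH3: ΔΔCt = (31.27−18.61) − (28.01−19.12) = 12.66 − 8.89 = 3.77; fold change = 2^-3.77 = 0.073
JUN4: ΔΔCt = (22.80−18.61) − (26.16−19.12) = 4.19 − 7.04 = -2.85; fold change = 2^2.85 = 7.210
NFKB3: ΔΔCt = (26.77−18.61) − (31.85−19.12) = 8.16 − 12.73 = -4.57; fold change = 2^4.57 = 23.752
NFKB3 has the largest |ΔΔCt| = 4.57.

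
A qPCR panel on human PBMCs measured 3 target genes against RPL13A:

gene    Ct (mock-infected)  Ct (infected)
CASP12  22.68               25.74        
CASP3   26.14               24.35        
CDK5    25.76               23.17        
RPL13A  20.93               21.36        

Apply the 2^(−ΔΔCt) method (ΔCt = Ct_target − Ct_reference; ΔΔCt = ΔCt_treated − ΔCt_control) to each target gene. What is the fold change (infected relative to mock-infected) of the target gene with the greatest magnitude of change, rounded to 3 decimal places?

8.112

CASP12: ΔΔCt = (25.74−21.36) − (22.68−20.93) = 4.38 − 1.75 = 2.63; fold change = 2^-2.63 = 0.162
CASP3: ΔΔCt = (24.35−21.36) − (26.14−20.93) = 2.99 − 5.21 = -2.22; fold change = 2^2.22 = 4.659
CDK5: ΔΔCt = (23.17−21.36) − (25.76−20.93) = 1.81 − 4.83 = -3.02; fold change = 2^3.02 = 8.112
CDK5 has the largest |ΔΔCt| = 3.02.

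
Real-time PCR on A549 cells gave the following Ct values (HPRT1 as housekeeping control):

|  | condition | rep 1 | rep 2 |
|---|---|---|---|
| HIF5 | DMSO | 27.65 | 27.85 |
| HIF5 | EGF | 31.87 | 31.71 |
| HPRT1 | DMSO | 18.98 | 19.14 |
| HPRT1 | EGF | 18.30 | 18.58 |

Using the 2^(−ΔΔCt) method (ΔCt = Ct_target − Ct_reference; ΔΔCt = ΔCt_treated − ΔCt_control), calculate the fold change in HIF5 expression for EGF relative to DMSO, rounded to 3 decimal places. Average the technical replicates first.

0.040

Mean Ct: HIF5 DMSO 27.750; HIF5 EGF 31.790; HPRT1 DMSO 19.060; HPRT1 EGF 18.440
ΔCt(DMSO) = 27.750 − 19.060 = 8.690
ΔCt(EGF) = 31.790 − 18.440 = 13.350
ΔΔCt = 13.350 − 8.690 = 4.660
Fold change = 2^(−4.660) = 0.0396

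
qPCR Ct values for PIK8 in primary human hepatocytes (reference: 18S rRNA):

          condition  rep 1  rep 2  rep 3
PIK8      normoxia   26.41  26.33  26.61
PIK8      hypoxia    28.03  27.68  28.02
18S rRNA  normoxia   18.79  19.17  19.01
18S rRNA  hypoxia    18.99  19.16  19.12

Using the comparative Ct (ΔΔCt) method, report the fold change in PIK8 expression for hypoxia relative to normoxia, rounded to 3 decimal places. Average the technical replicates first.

0.390

Mean Ct: PIK8 normoxia 26.450; PIK8 hypoxia 27.910; 18S rRNA normoxia 18.990; 18S rRNA hypoxia 19.090
ΔCt(normoxia) = 26.450 − 18.990 = 7.460
ΔCt(hypoxia) = 27.910 − 19.090 = 8.820
ΔΔCt = 8.820 − 7.460 = 1.360
Fold change = 2^(−1.360) = 0.3896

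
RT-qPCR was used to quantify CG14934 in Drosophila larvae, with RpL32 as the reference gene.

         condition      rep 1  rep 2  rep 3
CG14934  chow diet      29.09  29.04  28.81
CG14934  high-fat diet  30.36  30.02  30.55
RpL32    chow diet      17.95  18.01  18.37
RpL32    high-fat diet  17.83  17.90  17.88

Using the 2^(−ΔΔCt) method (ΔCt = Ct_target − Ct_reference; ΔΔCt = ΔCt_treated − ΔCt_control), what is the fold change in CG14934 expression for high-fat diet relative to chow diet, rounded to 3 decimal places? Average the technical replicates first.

Mean Ct: CG14934 chow diet 28.980; CG14934 high-fat diet 30.310; RpL32 chow diet 18.110; RpL32 high-fat diet 17.870
ΔCt(chow diet) = 28.980 − 18.110 = 10.870
ΔCt(high-fat diet) = 30.310 − 17.870 = 12.440
ΔΔCt = 12.440 − 10.870 = 1.570
Fold change = 2^(−1.570) = 0.3368

0.337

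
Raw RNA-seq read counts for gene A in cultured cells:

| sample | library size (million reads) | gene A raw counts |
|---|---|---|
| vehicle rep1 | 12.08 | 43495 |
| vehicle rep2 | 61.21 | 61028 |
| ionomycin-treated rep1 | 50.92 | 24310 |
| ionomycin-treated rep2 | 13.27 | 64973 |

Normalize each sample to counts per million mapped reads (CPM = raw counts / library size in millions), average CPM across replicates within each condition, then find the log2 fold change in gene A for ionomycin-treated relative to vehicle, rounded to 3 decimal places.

CPM(vehicle rep1) = 43495 / 12.08 = 3600.5795
CPM(vehicle rep2) = 61028 / 61.21 = 997.0266
CPM(ionomycin-treated rep1) = 24310 / 50.92 = 477.4156
CPM(ionomycin-treated rep2) = 64973 / 13.27 = 4896.2321
mean CPM(vehicle) = 2298.8030; mean CPM(ionomycin-treated) = 2686.8238
Fold change = 2686.8238 / 2298.8030 = 1.16879
log2(1.16879) = 0.2250

0.225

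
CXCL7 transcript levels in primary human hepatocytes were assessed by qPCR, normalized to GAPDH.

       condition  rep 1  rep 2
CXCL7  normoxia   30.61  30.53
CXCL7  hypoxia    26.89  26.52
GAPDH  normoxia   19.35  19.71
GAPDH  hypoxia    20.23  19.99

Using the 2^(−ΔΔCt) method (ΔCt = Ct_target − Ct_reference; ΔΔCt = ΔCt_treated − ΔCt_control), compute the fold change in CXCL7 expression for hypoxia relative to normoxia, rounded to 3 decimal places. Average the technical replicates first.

21.781

Mean Ct: CXCL7 normoxia 30.570; CXCL7 hypoxia 26.705; GAPDH normoxia 19.530; GAPDH hypoxia 20.110
ΔCt(normoxia) = 30.570 − 19.530 = 11.040
ΔCt(hypoxia) = 26.705 − 20.110 = 6.595
ΔΔCt = 6.595 − 11.040 = -4.445
Fold change = 2^(−(-4.445)) = 2^4.445 = 21.7810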